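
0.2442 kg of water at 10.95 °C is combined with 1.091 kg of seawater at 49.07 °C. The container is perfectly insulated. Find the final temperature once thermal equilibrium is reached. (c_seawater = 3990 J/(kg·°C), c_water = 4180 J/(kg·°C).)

T_f ≈ 41.8 °C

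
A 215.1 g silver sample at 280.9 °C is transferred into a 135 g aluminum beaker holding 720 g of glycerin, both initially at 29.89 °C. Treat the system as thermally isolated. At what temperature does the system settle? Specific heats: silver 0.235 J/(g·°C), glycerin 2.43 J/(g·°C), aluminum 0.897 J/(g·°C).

Taking heat into each body as positive, Σ m c ΔT = 0:
215.1*0.235*(T − 280.9) + 720*2.43*(T − 29.89) + 135*0.897*(T − 29.89) = 0
50.55(T − 280.9) + 1749.6(T − 29.89) + 121.09(T − 29.89) = 0
(50.55 + 1749.6 + 121.09) T = 50.55*280.9 + 1749.6*29.89 + 121.09*29.89
T ≈ 36.49 °C

T_f ≈ 36.5 °C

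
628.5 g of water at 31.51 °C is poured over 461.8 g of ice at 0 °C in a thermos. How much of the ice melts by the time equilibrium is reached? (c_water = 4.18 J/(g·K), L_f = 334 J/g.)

m_melted ≈ 248 g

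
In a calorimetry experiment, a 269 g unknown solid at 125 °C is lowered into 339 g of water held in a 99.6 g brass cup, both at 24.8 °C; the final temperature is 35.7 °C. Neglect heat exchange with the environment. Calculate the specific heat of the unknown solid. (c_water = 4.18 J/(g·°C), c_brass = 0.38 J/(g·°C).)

Net heat exchanged in the isolated system is zero:
269·c·(35.7 − 125) + 339·4.18·(35.7 − 24.8) + 99.6·0.38·(35.7 − 24.8) = 0
-24022 c = -15858
c = -15858/-24022 ≈ 0.6602 J/(g·°C)

c ≈ 0.66 J/(g·°C)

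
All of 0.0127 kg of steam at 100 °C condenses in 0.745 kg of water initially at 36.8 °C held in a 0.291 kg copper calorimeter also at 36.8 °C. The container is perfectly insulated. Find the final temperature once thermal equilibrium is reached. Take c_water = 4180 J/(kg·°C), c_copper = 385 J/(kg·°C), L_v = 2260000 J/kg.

Setting the total heat transfer to zero:
steam→water at 100 °C releases m L_v = 0.0127·2260000 = 28702; condensed water 100 °C→T: 53.09(T − 100); water warms: 0.745·4180·(T − 36.8) = 3114.1(T − 36.8); cup: 112.03(T − 36.8)
3279.2 T = 28702 + 5308.6 + 118722 = 152732
T ≈ 46.58 °C — below 100 °C, confirming all the steam condensed.

T_f ≈ 46.6 °C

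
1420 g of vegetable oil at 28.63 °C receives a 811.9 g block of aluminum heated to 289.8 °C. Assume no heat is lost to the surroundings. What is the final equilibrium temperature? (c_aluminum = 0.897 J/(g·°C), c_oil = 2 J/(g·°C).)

T_f ≈ 81.9 °C

Set heat shed by the hot body equal to heat absorbed by the cold body:
811.9×0.897×(289.8 − T) = 1420×2×(T − 28.63)
728.27(289.8 − T) = 2840(T − 28.63)
3568.3 T = 292363  ⇒  T ≈ 81.93 °C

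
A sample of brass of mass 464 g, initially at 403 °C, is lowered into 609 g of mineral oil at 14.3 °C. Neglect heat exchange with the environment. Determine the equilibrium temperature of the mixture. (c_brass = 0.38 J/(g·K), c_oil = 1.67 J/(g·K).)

Conservation of energy gives ΣQ = 0:
464·0.38·(T − 403) + 609·1.67·(T − 14.3) = 0
(176.32 + 1017) T = 176.32·403 + 1017·14.3
T = 85600/1193.3 ≈ 71.73 °C

T_f ≈ 71.7 °C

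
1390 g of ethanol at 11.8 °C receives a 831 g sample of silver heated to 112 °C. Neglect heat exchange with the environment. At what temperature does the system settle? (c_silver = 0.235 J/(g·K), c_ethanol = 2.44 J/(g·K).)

Heat gained plus heat lost sum to zero:
831×0.235×(T − 112) + 1390×2.44×(T − 11.8) = 0
195.28(T − 112) + 3391.6(T − 11.8) = 0
(195.28 + 3391.6) T = 195.28×112 + 3391.6×11.8
T = 61893/3586.9 ≈ 17.26 °C

T_f ≈ 17.3 °C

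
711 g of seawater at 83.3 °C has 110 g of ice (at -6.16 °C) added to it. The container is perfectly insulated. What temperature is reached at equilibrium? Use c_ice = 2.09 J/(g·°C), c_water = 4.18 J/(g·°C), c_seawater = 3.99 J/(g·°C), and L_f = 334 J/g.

T_f ≈ 60.1 °C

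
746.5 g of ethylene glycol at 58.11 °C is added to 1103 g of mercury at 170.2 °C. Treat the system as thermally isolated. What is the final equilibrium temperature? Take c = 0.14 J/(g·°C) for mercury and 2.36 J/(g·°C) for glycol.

Heat gained plus heat lost sum to zero:
1103*0.14*(T − 170.2) + 746.5*2.36*(T − 58.11) = 0
154.42(T − 170.2) + 1761.7(T − 58.11) = 0
1916.2 T = 128657
T = 128657/1916.2 ≈ 67.14 °C

T_f ≈ 67.1 °C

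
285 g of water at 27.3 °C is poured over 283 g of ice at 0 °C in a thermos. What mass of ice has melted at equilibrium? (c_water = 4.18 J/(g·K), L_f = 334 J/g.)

m_melted ≈ 97.4 g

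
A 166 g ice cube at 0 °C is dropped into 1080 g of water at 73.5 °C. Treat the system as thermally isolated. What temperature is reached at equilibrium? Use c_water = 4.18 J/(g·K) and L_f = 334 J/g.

T_f ≈ 53.1 °C

Net heat exchanged in the isolated system is zero:
latent heat to melt: 166×334 = 55444
  meltwater 0→T: 166×4.18×T = 693.88 T
  water: 4514.4(T − 73.5)
5208.3 T = 331808 − 55444 = 276364
T ≈ 53.06 °C. Since T > 0 °C, the all-ice-melts assumption holds.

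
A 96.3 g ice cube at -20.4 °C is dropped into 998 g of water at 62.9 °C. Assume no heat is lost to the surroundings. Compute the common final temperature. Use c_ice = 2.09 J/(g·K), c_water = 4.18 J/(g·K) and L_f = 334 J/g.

Energy balance with sensible and latent terms:
ice -20.4→0 °C: 96.3×2.09×20.4 = 4105.8
  fusion: m_ice L_f = 96.3×334 = 32164
  warm the meltwater: 402.53 T
  water: 4171.6(T − 62.9)
4574.2 T = 262396 − 36270 = 226126
T ≈ 49.44 °C (positive, so assuming full melt was valid).

T_f ≈ 49.4 °C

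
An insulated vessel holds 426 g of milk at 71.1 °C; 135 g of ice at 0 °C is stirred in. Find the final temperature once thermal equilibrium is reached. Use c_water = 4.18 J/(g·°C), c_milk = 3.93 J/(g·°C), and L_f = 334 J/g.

T_f ≈ 33.0 °C

Sum of m c ΔT and latent-heat terms is zero:
latent heat to melt: 135×334 = 45090; meltwater 0→T: 135×4.18×T = 564.3 T; milk cools: 426×3.93×(T − 71.1) = 1674.2(T − 71.1)
2238.5 T = 119034 − 45090 = 73944
T ≈ 33.03 °C. Since T > 0 °C, the all-ice-melts assumption holds.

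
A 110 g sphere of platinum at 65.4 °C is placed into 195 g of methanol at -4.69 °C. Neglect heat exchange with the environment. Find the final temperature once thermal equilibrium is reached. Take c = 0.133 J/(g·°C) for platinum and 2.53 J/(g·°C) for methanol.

T_f = Σ m_i c_i T_i / Σ m_i c_i:
T_f = (14.63*65.4 + 493.35*(-4.69)) / (14.63 + 493.35)
    = -1357 / 507.98 ≈ -2.67 °C

T_f ≈ -2.7 °C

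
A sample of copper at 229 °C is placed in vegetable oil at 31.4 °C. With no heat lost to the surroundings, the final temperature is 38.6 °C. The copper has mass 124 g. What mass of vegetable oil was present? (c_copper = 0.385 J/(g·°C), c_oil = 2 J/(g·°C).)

|Q_copper| = |Q_oil|:
124·0.385·(229 − 38.6) = m·2·(38.6 − 31.4)
14.4 m = 9089.7  ⇒  m ≈ 631.2 g

m ≈ 631 g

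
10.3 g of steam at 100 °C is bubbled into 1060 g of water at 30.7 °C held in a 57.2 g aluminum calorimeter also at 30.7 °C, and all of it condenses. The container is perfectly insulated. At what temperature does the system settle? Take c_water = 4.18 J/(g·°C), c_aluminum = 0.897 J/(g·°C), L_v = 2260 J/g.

T_f ≈ 36.5 °C

Heat gained plus heat lost sum to zero:
steam→water at 100 °C releases m L_v = 10.3·2260 = 23278; condensed water 100 °C→T: 43.05(T − 100); original water: 4430.8(T − 30.7); aluminum cup: 57.2·0.897·(T − 30.7) = 51.31(T − 30.7)
4525.2 T = 23278 + 4305.4 + 137601 = 165184
T ≈ 36.50 °C, under the boiling point, so the assumption holds.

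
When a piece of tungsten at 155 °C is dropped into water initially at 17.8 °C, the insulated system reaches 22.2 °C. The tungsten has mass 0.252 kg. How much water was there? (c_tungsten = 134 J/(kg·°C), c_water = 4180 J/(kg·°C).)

Setting the total heat transfer to zero:
0.252·134·(22.2 − 155) + m·4180·(22.2 − 17.8) = 0
18392 m = 4484.4
m = 4484.4/18392 ≈ 0.2438 kg

m ≈ 0.244 kg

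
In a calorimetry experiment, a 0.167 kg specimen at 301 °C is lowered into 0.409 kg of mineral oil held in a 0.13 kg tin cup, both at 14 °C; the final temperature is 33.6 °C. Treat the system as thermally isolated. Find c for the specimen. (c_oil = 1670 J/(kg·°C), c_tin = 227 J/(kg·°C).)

c ≈ 313 J/(kg·°C)

Conservation of energy gives ΣQ = 0:
0.167×c×(33.6 − 301) + 0.409×1670×(33.6 − 14) + 0.13×227×(33.6 − 14) = 0
-44.66 c = -13966
c = -13966/-44.66 ≈ 312.7 J/(kg·°C)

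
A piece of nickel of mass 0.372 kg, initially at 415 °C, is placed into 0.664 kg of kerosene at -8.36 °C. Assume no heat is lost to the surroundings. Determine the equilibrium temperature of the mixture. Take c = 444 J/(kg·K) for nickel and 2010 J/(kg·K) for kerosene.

Heat gained plus heat lost sum to zero:
0.372×444×(T − 415) + 0.664×2010×(T − (-8.36)) = 0
165.17(T − 415) + 1334.6(T − (-8.36)) = 0
1499.8 T = 57387
T = 57387/1499.8 ≈ 38.26 °C

T_f ≈ 38.3 °C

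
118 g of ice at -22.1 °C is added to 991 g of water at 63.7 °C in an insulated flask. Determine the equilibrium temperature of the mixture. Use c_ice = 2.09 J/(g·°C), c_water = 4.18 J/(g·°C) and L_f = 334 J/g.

T_f ≈ 47.2 °C

Energy balance with sensible and latent terms:
ice -22.1→0 °C: 118×2.09×22.1 = 5450.3
  latent heat to melt: 118×334 = 39412
  warm the meltwater: 493.24 T
  water: 4142.4(T − 63.7)
4635.6 T = 263870 − 44862 = 219007
T ≈ 47.24 °C (positive, so assuming full melt was valid).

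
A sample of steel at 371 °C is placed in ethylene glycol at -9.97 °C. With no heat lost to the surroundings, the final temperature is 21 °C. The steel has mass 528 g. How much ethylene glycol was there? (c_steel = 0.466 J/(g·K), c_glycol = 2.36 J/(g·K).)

Taking heat into each body as positive, Σ m c ΔT = 0:
528·0.466·(21 − 371) + m·2.36·(21 − (-9.97)) = 0
73.09 m = 86117
m = 86117/73.09 ≈ 1178 g

m ≈ 1180 g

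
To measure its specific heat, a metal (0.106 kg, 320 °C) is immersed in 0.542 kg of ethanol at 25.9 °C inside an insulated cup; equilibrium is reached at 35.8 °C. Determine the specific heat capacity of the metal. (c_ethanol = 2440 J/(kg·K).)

c ≈ 435 J/(kg·K)

m_s c (T_s − T_f) = m_ethanol c_ethanol (T_f − T_0):
0.106·c·(320 − 35.8) = 0.542·2440·(35.8 − 25.9)
30.13 c = 13093  ⇒  c ≈ 434.6 J/(kg·K)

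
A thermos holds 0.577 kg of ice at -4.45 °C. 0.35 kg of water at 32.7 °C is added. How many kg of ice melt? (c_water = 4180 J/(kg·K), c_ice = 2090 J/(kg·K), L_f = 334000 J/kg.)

m_melted ≈ 0.127 kg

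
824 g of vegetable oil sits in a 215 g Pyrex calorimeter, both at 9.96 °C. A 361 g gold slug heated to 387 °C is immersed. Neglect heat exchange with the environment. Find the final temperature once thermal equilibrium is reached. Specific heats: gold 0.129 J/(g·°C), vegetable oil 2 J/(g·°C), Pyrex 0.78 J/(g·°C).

With ΣQ=0 the equilibrium temperature is the m·c-weighted mean:
T_f = (46.57·387 + 1648·9.96 + 167.7·9.96) / (46.57 + 1648 + 167.7)
    = 36107 / 1862.3 ≈ 19.39 °C

T_f ≈ 19.4 °C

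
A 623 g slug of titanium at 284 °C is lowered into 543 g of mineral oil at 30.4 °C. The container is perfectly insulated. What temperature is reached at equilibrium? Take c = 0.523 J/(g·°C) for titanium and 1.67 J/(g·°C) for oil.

T_f ≈ 97.4 °C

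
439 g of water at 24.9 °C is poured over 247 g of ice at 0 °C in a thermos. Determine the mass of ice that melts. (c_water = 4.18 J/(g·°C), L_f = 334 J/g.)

m_melted ≈ 137 g

Heat available from the water dropping to 0 °C: 439·4.18·24.9 = 45692 J.
Fully melting the ice requires m_ice L_f = 247·334 = 82498 J.
That's not enough to melt it all — equilibrium is at 0 °C with ice remaining.
m_melt = 45692 / L_f = 136.8 g.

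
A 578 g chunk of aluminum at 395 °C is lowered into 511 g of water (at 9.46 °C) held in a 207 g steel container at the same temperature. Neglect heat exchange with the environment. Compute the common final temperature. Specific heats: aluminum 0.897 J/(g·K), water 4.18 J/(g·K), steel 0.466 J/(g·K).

T_f ≈ 82.1 °C

Let T be the final temperature. ΣQ_i = 0:
578*0.897*(T − 395) + 511*4.18*(T − 9.46) + 207*0.466*(T − 9.46) = 0
518.47(T − 395) + 2136(T − 9.46) + 96.46(T − 9.46) = 0
2750.9 T = 225913
T = 225913 / 2750.9 = 82.1 °C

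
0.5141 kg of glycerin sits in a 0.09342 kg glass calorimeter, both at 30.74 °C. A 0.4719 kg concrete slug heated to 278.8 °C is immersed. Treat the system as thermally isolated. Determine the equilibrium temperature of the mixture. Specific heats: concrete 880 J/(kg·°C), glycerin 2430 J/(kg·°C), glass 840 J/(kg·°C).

T_f ≈ 89.8 °C

With ΣQ=0 the equilibrium temperature is the m·c-weighted mean:
T_f = (415.27*278.8 + 1249.3*30.74 + 78.47*30.74) / (415.27 + 1249.3 + 78.47)
    = 156592 / 1743 ≈ 89.84 °C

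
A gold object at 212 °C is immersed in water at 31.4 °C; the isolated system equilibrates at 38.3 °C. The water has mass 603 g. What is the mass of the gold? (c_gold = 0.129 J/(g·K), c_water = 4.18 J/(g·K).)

m ≈ 776 g

Heat gained plus heat lost sum to zero:
m×0.129×(38.3 − 212) + 603×4.18×(38.3 − 31.4) = 0
-22.41 m = -17392
m = -17392/-22.41 ≈ 776.2 g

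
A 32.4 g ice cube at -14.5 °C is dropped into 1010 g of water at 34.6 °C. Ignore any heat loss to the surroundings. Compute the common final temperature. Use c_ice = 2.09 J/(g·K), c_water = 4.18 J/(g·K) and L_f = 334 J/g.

Conservation of energy gives ΣQ = 0:
ice -14.5→0 °C: 32.4·2.09·14.5 = 981.88; fusion: m_ice L_f = 32.4·334 = 10822; meltwater 0→T: 32.4·4.18·T = 135.43 T; water cools: 1010·4.18·(T − 34.6) = 4221.8(T − 34.6)
4357.2 T = 146074 − 11803 = 134271
T ≈ 30.82 °C — above 0 °C, consistent with complete melting.

T_f ≈ 30.8 °C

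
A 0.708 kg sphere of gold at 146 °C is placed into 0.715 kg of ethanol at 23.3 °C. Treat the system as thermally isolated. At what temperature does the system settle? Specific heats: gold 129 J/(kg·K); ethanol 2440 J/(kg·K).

T_f ≈ 29.4 °C

|Q_gold| = |Q_ethanol|:
0.708×129×(146 − T) = 0.715×2440×(T − 23.3)
91.33(146 − T) = 1744.6(T − 23.3)
1835.9 T = 53984  ⇒  T ≈ 29.40 °C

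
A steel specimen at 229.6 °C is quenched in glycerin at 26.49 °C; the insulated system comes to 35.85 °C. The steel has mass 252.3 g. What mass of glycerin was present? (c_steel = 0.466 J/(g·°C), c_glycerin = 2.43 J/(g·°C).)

Energy conservation, ΣQ = 0:
252.3×0.466×(35.85 − 229.6) + m×2.43×(35.85 − 26.49) = 0
22.74 m = 22780
m = 22780/22.74 ≈ 1002 g

m ≈ 1000 g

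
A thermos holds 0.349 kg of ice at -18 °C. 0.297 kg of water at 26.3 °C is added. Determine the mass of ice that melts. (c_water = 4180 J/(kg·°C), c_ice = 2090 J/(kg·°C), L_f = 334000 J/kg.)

m_melted ≈ 0.0584 kg

Heat available from the water dropping to 0 °C: 0.297·4180·26.3 = 32650 J.
Warming the ice to 0 °C takes 0.349·2090·18 = 13129 J, leaving 19521 J for melting.
To melt every bit of ice: 0.349·334000 = 116566 J.
Since 19521 < 116566 J, not all the ice melts; equilibrium is at 0 °C.
Mass melted = 19521/334000 ≈ 0.05845 kg.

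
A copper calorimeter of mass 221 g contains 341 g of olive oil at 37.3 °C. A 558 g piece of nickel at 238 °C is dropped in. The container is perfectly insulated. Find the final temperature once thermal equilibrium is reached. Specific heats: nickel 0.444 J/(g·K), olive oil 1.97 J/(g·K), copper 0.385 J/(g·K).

Energy conservation, ΣQ = 0:
558*0.444*(T − 238) + 341*1.97*(T − 37.3) + 221*0.385*(T − 37.3) = 0
247.75(T − 238) + 671.77(T − 37.3) + 85.09(T − 37.3) = 0
1004.6 T = 87196
T = 87196 / 1004.6 = 86.8 °C

T_f ≈ 86.8 °C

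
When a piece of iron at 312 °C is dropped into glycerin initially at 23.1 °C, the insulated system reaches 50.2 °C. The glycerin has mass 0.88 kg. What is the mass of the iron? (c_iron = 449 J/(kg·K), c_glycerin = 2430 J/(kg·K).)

m ≈ 0.493 kg

Heat lost by the iron = heat gained by the glycerin:
m×449×(312 − 50.2) = 0.88×2430×(50.2 − 23.1)
117548 m = 57951  ⇒  m ≈ 0.493 kg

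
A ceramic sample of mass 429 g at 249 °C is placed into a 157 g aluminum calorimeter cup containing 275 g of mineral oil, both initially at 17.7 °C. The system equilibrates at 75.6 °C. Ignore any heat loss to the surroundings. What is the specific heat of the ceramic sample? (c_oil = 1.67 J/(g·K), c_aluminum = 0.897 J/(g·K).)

c ≈ 0.467 J/(g·K)

Let T be the final temperature. ΣQ_i = 0:
429×c×(75.6 − 249) + 275×1.67×(75.6 − 17.7) + 157×0.897×(75.6 − 17.7) = 0
-74389 c = -34745
c = -34745/-74389 ≈ 0.4671 J/(g·K)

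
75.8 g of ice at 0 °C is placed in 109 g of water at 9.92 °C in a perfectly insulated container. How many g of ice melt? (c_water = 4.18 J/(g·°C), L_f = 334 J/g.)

Heat available from the water dropping to 0 °C: 109·4.18·9.92 = 4519.8 J.
Melting all 75.8 g of ice would need 75.8·334 = 25317 J.
That's not enough to melt it all — equilibrium is at 0 °C with ice remaining.
m_melt = 4519.8 / L_f = 13.53 g.

m_melted ≈ 13.5 g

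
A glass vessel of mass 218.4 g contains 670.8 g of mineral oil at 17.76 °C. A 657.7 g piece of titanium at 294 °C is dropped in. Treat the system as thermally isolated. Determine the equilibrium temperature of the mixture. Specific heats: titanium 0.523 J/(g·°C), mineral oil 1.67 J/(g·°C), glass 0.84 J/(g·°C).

T_f ≈ 75.4 °C

Net heat exchanged in the isolated system is zero:
657.7*0.523*(T − 294) + 670.8*1.67*(T − 17.76) + 218.4*0.84*(T − 17.76) = 0
343.98(T − 294) + 1120.2(T − 17.76) + 183.46(T − 17.76) = 0
(343.98 + 1120.2 + 183.46) T = 343.98*294 + 1120.2*17.76 + 183.46*17.76
T ≈ 75.43 °C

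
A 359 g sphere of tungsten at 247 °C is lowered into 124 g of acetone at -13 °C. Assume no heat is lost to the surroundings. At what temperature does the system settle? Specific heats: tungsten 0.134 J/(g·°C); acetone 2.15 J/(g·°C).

T_f ≈ 26.7 °C

Set heat shed by the hot body equal to heat absorbed by the cold body:
359×0.134×(247 − T) = 124×2.15×(T − (-13))
48.11(247 − T) = 266.6(T − (-13))
314.71 T = 8416.4  ⇒  T ≈ 26.74 °C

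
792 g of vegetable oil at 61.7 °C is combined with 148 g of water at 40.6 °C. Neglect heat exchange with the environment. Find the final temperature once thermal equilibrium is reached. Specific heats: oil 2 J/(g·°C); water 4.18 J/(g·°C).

T_f ≈ 55.8 °C

Taking heat into each body as positive, Σ m c ΔT = 0:
792*2*(T − 61.7) + 148*4.18*(T − 40.6) = 0
1584(T − 61.7) + 618.64(T − 40.6) = 0
2202.6 T = 122850
T ≈ 55.77 °C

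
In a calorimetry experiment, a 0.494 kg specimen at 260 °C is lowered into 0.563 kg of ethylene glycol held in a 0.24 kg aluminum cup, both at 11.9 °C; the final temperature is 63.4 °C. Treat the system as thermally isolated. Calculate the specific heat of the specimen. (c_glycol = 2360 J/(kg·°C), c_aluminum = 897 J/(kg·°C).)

Taking heat into each body as positive, Σ m c ΔT = 0:
0.494·c·(63.4 − 260) + 0.563·2360·(63.4 − 11.9) + 0.24·897·(63.4 − 11.9) = 0
-97.12 c = -79514
c = -79514/-97.12 ≈ 818.7 J/(kg·°C)

c ≈ 819 J/(kg·°C)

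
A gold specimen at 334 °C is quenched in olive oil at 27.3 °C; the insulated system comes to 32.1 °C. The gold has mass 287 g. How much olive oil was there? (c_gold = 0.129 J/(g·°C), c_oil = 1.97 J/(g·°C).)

|Q_gold| = |Q_oil|:
287×0.129×(334 − 32.1) = m×1.97×(32.1 − 27.3)
9.456 m = 11177  ⇒  m ≈ 1182 g

m ≈ 1180 g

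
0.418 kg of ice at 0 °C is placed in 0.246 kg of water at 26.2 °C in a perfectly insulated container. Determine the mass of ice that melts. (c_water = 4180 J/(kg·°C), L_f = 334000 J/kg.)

m_melted ≈ 0.0807 kg

Cooling the water to 0 °C releases 0.246×4180×26.2 = 26941 J.
Fully melting the ice requires m_ice L_f = 0.418×334000 = 139612 J.
That's not enough to melt it all — equilibrium is at 0 °C with ice remaining.
m_melted×334000 = 26941  ⇒  m_melted ≈ 0.08066 kg.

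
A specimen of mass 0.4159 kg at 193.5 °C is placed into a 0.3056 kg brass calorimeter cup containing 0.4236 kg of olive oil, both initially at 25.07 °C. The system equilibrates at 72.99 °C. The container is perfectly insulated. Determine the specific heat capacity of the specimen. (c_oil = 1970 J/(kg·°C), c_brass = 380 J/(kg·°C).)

c ≈ 909 J/(kg·°C)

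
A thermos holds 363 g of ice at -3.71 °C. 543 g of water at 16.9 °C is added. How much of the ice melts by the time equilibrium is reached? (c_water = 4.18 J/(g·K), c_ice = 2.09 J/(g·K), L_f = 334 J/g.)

m_melted ≈ 106 g

Water can give up m c ΔT = 543·4.18·16.9 = 38359 J before reaching 0 °C.
Warming the ice to 0 °C takes 363·2.09·3.71 = 2814.7 J, leaving 35544 J for melting.
Melting all 363 g of ice would need 363·334 = 121242 J.
35544 J < 121242 J, so only part of the ice melts and the system sits at 0 °C.
Mass melted = 35544/334 ≈ 106.4 g.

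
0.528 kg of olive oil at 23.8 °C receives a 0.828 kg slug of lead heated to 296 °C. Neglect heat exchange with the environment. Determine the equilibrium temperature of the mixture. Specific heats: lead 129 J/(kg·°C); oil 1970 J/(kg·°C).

T_f ≈ 49.1 °C

T_f is the heat-capacity-weighted average of the initial temperatures:
T_f = (106.81×296 + 1040.2×23.8) / (106.81 + 1040.2)
    = 56372 / 1147 ≈ 49.15 °C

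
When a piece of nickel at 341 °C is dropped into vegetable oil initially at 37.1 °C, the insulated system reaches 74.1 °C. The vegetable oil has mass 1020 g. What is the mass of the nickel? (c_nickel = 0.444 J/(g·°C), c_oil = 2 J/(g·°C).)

Heat lost by the nickel = heat gained by the oil:
m·0.444·(341 − 74.1) = 1020·2·(74.1 − 37.1)
118.5 m = 75480  ⇒  m ≈ 636.9 g

m ≈ 637 g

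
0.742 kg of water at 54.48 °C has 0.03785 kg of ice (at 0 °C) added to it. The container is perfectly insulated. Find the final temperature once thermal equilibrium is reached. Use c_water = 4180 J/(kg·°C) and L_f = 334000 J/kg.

T_f ≈ 48.0 °C

Energy conservation, ΣQ = 0:
latent heat to melt: 0.03785·334000 = 12642
  meltwater 0→T: 0.03785·4180·T = 158.21 T
  water: 3101.6(T − 54.48)
3259.8 T = 168973 − 12642 = 156331
T ≈ 47.96 °C — above 0 °C, consistent with complete melting.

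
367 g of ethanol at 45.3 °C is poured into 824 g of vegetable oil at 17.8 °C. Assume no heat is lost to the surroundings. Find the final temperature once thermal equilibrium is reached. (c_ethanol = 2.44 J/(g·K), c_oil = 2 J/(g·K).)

T_f ≈ 27.5 °C

T_f = Σ m_i c_i T_i / Σ m_i c_i:
T_f = (895.48×45.3 + 1648×17.8) / (895.48 + 1648)
    = 69900 / 2543.5 ≈ 27.48 °C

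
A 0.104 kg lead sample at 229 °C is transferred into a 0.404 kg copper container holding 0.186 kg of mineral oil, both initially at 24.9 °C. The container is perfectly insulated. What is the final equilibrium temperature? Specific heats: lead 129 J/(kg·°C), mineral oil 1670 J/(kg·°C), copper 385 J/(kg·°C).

T_f ≈ 30.6 °C

Net heat exchanged in the isolated system is zero:
0.104×129×(T − 229) + 0.186×1670×(T − 24.9) + 0.404×385×(T − 24.9) = 0
(13.42 + 310.62 + 155.54) T = 13.42×229 + 310.62×24.9 + 155.54×24.9
T = 14680/479.58 ≈ 30.61 °C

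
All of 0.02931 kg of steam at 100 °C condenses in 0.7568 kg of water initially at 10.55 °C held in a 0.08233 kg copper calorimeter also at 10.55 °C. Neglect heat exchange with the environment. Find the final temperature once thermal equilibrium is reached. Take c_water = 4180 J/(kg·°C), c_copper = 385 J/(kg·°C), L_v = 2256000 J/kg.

Setting the total heat transfer to zero:
steam→water at 100 °C releases m L_v = 0.02931×2256000 = 66123; condensed water 100 °C→T: 122.52(T − 100); original water: 3163.4(T − 10.55); cup: 31.7(T − 10.55)
3317.6 T = 66123 + 12252 + 33709 = 112083
T ≈ 33.78 °C, under the boiling point, so the assumption holds.

T_f ≈ 33.8 °C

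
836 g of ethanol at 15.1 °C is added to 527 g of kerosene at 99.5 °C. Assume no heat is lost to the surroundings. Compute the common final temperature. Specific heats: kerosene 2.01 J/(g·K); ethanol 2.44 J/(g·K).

Energy conservation, ΣQ = 0:
527×2.01×(T − 99.5) + 836×2.44×(T − 15.1) = 0
3099.1 T = 136199
T = 136199/3099.1 ≈ 43.95 °C

T_f ≈ 43.9 °C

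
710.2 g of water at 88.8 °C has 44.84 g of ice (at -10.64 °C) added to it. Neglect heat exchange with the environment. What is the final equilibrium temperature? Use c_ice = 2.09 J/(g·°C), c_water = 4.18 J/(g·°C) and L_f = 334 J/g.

Energy conservation, ΣQ = 0:
ice -10.64→0 °C: 44.84·2.09·10.64 = 997.13; fusion: m_ice L_f = 44.84·334 = 14977; warm the meltwater: 187.43 T; water: 2968.6(T − 88.8)
3156.1 T = 263615 − 15974 = 247641
T ≈ 78.47 °C. Since T > 0 °C, the all-ice-melts assumption holds.

T_f ≈ 78.5 °C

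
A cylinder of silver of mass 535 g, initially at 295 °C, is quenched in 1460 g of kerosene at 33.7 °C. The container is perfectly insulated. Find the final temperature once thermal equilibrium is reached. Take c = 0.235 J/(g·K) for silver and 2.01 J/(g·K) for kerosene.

Conservation of energy gives ΣQ = 0:
535×0.235×(T − 295) + 1460×2.01×(T − 33.7) = 0
3060.3 T = 135985
T = 135985/3060.3 ≈ 44.43 °C

T_f ≈ 44.4 °C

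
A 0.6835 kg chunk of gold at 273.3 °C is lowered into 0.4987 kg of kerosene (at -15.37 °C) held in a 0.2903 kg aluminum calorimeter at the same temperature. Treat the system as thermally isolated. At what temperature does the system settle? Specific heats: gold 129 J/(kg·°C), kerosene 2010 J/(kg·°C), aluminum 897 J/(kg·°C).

Let T be the final temperature. ΣQ_i = 0:
0.6835·129·(T − 273.3) + 0.4987·2010·(T − (-15.37)) + 0.2903·897·(T − (-15.37)) = 0
1351 T = 4688.2
T = 4688.2 / 1351 = 3.47 °C

T_f ≈ 3.5 °C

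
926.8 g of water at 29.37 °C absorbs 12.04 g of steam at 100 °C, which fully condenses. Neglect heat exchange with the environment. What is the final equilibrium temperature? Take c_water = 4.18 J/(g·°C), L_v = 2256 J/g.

Heat gained plus heat lost sum to zero:
steam→water at 100 °C releases m L_v = 12.04×2256 = 27162; condensed water 100 °C→T: 50.33(T − 100); water warms: 926.8×4.18×(T − 29.37) = 3874(T − 29.37)
3924.4 T = 27162 + 5032.7 + 113780 = 145975
T ≈ 37.20 °C, under the boiling point, so the assumption holds.

T_f ≈ 37.2 °C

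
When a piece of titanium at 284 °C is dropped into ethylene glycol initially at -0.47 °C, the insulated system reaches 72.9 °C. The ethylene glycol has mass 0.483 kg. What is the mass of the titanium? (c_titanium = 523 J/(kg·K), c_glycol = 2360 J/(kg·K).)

Heat lost by the titanium = heat gained by the glycol:
m·523·(284 − 72.9) = 0.483·2360·(72.9 − (-0.47))
110405 m = 83633  ⇒  m ≈ 0.7575 kg

m ≈ 0.758 kg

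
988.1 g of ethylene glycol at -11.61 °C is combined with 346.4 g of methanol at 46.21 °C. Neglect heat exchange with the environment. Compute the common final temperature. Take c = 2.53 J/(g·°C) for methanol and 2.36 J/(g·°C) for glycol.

T_f ≈ 4.2 °C

Setting the total heat transfer to zero:
346.4×2.53×(T − 46.21) + 988.1×2.36×(T − (-11.61)) = 0
3208.3 T = 13425
T ≈ 4.18 °C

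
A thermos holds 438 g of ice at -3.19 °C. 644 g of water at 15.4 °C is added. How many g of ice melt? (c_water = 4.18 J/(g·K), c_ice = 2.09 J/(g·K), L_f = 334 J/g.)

Heat available from the water dropping to 0 °C: 644×4.18×15.4 = 41456 J.
Warming the ice to 0 °C takes 438×2.09×3.19 = 2920.2 J, leaving 38535 J for melting.
To melt every bit of ice: 438×334 = 146292 J.
Since 38535 < 146292 J, not all the ice melts; equilibrium is at 0 °C.
Mass melted = 38535/334 ≈ 115.4 g.

m_melted ≈ 115 g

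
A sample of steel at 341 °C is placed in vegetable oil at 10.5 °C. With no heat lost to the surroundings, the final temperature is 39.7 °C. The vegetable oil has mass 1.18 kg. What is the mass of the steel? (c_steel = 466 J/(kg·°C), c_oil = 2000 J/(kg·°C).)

m ≈ 0.491 kg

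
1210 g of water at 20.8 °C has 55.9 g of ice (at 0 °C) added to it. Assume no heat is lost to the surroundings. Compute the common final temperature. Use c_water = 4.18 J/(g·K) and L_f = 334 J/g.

T_f ≈ 16.4 °C

Net heat exchanged in the isolated system is zero:
fusion: m_ice L_f = 55.9×334 = 18671; meltwater 0→T: 55.9×4.18×T = 233.66 T; water: 5057.8(T − 20.8)
5291.5 T = 105202 − 18671 = 86532
T ≈ 16.35 °C — above 0 °C, consistent with complete melting.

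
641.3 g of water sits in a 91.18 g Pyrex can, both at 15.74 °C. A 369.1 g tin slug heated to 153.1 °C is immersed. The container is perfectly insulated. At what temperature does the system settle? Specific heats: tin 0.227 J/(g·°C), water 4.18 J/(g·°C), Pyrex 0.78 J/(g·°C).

Net heat exchanged in the isolated system is zero:
369.1*0.227*(T − 153.1) + 641.3*4.18*(T − 15.74) + 91.18*0.78*(T − 15.74) = 0
(83.79 + 2680.6 + 71.12) T = 83.79*153.1 + 2680.6*15.74 + 71.12*15.74
T = 56140/2835.5 ≈ 19.80 °C

T_f ≈ 19.8 °C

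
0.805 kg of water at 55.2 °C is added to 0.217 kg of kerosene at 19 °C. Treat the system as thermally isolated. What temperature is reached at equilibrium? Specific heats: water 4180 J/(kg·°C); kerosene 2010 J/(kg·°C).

Setting the total heat transfer to zero:
0.805*4180*(T − 55.2) + 0.217*2010*(T − 19) = 0
3801.1 T = 194030
T = 194030 / 3801.1 = 51 °C

T_f ≈ 51.0 °C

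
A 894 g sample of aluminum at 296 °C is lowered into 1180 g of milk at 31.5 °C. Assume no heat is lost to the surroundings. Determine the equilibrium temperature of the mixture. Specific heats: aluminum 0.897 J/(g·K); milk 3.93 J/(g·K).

T_f ≈ 70.5 °C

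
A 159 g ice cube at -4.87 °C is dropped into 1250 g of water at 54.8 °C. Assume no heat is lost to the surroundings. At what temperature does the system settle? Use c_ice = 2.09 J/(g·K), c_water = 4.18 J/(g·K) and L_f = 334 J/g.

T_f ≈ 39.3 °C

Let T be the final temperature. ΣQ_i = 0:
warm ice to 0 °C: 159×2.09×(0 − (-4.87)) = 1618.3
  melt ice: 159×334 = 53106
  meltwater 0→T: 159×4.18×T = 664.62 T
  water: 5225(T − 54.8)
5889.6 T = 286330 − 54724 = 231606
T ≈ 39.32 °C — above 0 °C, consistent with complete melting.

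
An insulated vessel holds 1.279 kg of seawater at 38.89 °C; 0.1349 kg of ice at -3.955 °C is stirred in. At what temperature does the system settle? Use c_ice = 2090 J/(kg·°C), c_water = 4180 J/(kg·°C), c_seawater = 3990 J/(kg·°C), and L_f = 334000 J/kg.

T_f ≈ 26.9 °C

Taking heat into each body as positive, Σ m c ΔT = 0:
warm ice to 0 °C: 0.1349·2090·(0 − (-3.955)) = 1115.1
  latent heat to melt: 0.1349·334000 = 45057
  warm the meltwater: 563.88 T
  seawater cools: 1.279·3990·(T − 38.89) = 5103.2(T − 38.89)
5667.1 T = 198464 − 46172 = 152292
T ≈ 26.87 °C. Since T > 0 °C, the all-ice-melts assumption holds.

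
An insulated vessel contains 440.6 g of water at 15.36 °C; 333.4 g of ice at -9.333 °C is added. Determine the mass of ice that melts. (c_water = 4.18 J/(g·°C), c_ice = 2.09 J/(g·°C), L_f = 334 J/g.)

m_melted ≈ 65.2 g

Cooling the water to 0 °C releases 440.6·4.18·15.36 = 28289 J.
Of that, 333.4·2.09·9.333 = 6503.3 J goes to bring the ice to 0 °C, leaving 21785 J.
Fully melting the ice requires m_ice L_f = 333.4·334 = 111356 J.
Since 21785 < 111356 J, not all the ice melts; equilibrium is at 0 °C.
m_melted·334 = 21785  ⇒  m_melted ≈ 65.23 g.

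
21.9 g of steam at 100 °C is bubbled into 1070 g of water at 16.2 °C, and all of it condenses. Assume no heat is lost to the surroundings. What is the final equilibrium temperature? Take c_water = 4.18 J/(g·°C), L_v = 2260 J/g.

T_f ≈ 28.7 °C

Taking heat into each body as positive, Σ m c ΔT = 0:
condense steam: −21.9×2260 = −49494; condensate cools 100→T: 21.9×4.18×(T − 100) = 91.54(T − 100); original water: 4472.6(T − 16.2)
4564.1 T = 49494 + 9154.2 + 72456 = 131104
T ≈ 28.72 °C, under the boiling point, so the assumption holds.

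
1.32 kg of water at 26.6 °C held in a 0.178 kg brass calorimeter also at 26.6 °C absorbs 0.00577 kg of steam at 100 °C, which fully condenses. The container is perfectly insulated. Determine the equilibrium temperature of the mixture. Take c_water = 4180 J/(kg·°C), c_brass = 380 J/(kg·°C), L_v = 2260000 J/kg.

Energy conservation, ΣQ = 0:
latent heat released on condensation: 0.00577×2260000 = 13040; condensed water 100 °C→T: 24.12(T − 100); water warms: 1.32×4180×(T − 26.6) = 5517.6(T − 26.6); brass cup: 0.178×380×(T − 26.6) = 67.64(T − 26.6)
5609.4 T = 13040 + 2411.9 + 148567 = 164019
T ≈ 29.24 °C (< 100 °C, so full condensation is consistent).

T_f ≈ 29.2 °C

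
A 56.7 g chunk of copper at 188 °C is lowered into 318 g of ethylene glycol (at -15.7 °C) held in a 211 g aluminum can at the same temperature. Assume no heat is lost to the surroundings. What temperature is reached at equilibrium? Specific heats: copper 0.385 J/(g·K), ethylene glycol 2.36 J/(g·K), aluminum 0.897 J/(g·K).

T_f ≈ -11.1 °C

Taking heat into each body as positive, Σ m c ΔT = 0:
56.7*0.385*(T − 188) + 318*2.36*(T − (-15.7)) + 211*0.897*(T − (-15.7)) = 0
21.83(T − 188) + 750.48(T − (-15.7)) + 189.27(T − (-15.7)) = 0
961.58 T = -10650
T = -10650 / 961.58 = -11.1 °C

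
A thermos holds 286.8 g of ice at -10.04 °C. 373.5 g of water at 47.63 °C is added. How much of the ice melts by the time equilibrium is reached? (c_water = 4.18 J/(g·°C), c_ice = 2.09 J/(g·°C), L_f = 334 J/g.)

Water can give up m c ΔT = 373.5×4.18×47.63 = 74361 J before reaching 0 °C.
Of that, 286.8×2.09×10.04 = 6018.1 J goes to bring the ice to 0 °C, leaving 68343 J.
Melting all 286.8 g of ice would need 286.8×334 = 95791 J.
Since 68343 < 95791 J, not all the ice melts; equilibrium is at 0 °C.
m_melt = 68343 / L_f = 204.6 g.

m_melted ≈ 205 g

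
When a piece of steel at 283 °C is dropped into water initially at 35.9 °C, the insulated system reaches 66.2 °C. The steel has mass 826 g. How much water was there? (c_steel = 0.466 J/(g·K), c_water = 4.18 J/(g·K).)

|Q_steel| = |Q_water|:
826·0.466·(283 − 66.2) = m·4.18·(66.2 − 35.9)
126.65 m = 83450  ⇒  m ≈ 658.9 g

m ≈ 659 g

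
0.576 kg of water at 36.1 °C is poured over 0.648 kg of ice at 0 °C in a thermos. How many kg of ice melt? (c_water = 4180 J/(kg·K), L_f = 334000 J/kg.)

Cooling the water to 0 °C releases 0.576·4180·36.1 = 86917 J.
Fully melting the ice requires m_ice L_f = 0.648·334000 = 216432 J.
That's not enough to melt it all — equilibrium is at 0 °C with ice remaining.
Mass melted = 86917/334000 ≈ 0.2602 kg.

m_melted ≈ 0.26 kg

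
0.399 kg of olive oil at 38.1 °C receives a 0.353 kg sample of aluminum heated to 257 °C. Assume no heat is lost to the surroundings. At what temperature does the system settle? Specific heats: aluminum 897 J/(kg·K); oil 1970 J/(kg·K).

T_f ≈ 101.0 °C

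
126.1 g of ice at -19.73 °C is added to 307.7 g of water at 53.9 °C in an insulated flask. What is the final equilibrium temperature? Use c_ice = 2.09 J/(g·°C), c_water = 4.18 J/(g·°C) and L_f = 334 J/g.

T_f ≈ 12.1 °C

Taking heat into each body as positive, Σ m c ΔT = 0:
warm ice to 0 °C: 126.1·2.09·(0 − (-19.73)) = 5199.8
  melt ice: 126.1·334 = 42117
  warm the meltwater: 527.1 T
  water cools: 307.7·4.18·(T − 53.9) = 1286.2(T − 53.9)
1813.3 T = 69325 − 47317 = 22008
T ≈ 12.14 °C (positive, so assuming full melt was valid).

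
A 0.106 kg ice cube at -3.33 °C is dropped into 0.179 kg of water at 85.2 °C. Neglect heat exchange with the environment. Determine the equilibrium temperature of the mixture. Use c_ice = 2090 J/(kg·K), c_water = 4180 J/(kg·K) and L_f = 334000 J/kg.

T_f ≈ 23.2 °C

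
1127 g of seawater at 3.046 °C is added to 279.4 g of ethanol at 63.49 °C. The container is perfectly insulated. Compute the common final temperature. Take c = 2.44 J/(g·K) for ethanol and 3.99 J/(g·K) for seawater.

Setting the total heat transfer to zero:
279.4*2.44*(T − 63.49) + 1127*3.99*(T − 3.046) = 0
681.74(T − 63.49) + 4496.7(T − 3.046) = 0
(681.74 + 4496.7) T = 681.74*63.49 + 4496.7*3.046
T = 56980 / 5178.5 = 11 °C

T_f ≈ 11.0 °C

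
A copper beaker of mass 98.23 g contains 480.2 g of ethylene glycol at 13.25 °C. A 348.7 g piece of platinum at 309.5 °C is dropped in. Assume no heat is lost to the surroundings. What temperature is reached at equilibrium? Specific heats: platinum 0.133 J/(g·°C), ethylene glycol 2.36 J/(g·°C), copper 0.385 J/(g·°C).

T_f ≈ 24.5 °C

Let T be the final temperature. ΣQ_i = 0:
348.7·0.133·(T − 309.5) + 480.2·2.36·(T − 13.25) + 98.23·0.385·(T − 13.25) = 0
(46.38 + 1133.3 + 37.82) T = 46.38·309.5 + 1133.3·13.25 + 37.82·13.25
T ≈ 24.54 °C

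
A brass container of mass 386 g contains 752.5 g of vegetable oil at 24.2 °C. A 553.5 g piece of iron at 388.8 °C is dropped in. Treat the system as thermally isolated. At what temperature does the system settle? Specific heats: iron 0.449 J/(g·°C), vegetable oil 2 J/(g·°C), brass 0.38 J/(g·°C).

T_f ≈ 71.9 °C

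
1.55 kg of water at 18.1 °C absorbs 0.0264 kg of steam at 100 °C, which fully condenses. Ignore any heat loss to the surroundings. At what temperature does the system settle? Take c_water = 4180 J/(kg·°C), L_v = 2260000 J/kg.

T_f ≈ 28.5 °C

Heat gained plus heat lost sum to zero:
condense steam: −0.0264×2260000 = −59664
  condensate cools 100→T: 0.0264×4180×(T − 100) = 110.35(T − 100)
  water warms: 1.55×4180×(T − 18.1) = 6479(T − 18.1)
6589.4 T = 59664 + 11035 + 117270 = 187969
T ≈ 28.53 °C — below 100 °C, confirming all the steam condensed.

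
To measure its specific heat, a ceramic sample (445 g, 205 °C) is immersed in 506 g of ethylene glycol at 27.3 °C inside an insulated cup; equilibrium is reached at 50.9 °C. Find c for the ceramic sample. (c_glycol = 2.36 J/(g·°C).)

c ≈ 0.411 J/(g·°C)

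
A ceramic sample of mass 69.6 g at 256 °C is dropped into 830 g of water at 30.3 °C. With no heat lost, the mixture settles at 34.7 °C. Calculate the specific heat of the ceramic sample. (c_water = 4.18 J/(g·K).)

c ≈ 0.991 J/(g·K)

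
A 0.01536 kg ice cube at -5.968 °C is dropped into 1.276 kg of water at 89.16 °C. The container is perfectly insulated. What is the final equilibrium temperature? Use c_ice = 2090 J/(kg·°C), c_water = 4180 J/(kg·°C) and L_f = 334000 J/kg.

Net heat exchanged in the isolated system is zero:
warm ice to 0 °C: 0.01536·2090·(0 − (-5.968)) = 191.59
  latent heat to melt: 0.01536·334000 = 5130.2
  meltwater 0→T: 0.01536·4180·T = 64.2 T
  water cools: 1.276·4180·(T − 89.16) = 5333.7(T − 89.16)
5397.9 T = 475551 − 5321.8 = 470229
T ≈ 87.11 °C (positive, so assuming full melt was valid).

T_f ≈ 87.1 °C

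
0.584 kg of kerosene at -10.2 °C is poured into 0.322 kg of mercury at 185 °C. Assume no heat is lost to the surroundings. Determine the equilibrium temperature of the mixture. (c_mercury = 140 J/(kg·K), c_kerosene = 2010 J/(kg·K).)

T_f ≈ -3.0 °C

Net heat exchanged in the isolated system is zero:
0.322*140*(T − 185) + 0.584*2010*(T − (-10.2)) = 0
45.08(T − 185) + 1173.8(T − (-10.2)) = 0
1218.9 T = -3633.4
T = -3633.4/1218.9 ≈ -2.98 °C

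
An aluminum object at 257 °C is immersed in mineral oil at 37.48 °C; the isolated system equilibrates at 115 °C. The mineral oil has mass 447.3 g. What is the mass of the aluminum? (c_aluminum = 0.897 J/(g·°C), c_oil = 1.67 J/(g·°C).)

Let T be the final temperature. ΣQ_i = 0:
m·0.897·(115 − 257) + 447.3·1.67·(115 − 37.48) = 0
-127.37 m = -57907
m = -57907/-127.37 ≈ 454.6 g

m ≈ 455 g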